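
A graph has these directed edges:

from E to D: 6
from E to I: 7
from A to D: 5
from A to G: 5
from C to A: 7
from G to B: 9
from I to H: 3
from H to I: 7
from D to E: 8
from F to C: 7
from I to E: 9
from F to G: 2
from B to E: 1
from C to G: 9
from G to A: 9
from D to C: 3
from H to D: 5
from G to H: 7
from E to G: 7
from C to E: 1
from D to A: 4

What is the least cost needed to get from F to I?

15

Running Dijkstra from F:
F: 0
G: 2  (via F)
C: 7  (via F)
E: 8  (via C)
H: 9  (via G)
A: 11  (via G)
B: 11  (via G)
D: 14  (via E)
I: 15  (via E)
Shortest route: F → C → E → I = 15.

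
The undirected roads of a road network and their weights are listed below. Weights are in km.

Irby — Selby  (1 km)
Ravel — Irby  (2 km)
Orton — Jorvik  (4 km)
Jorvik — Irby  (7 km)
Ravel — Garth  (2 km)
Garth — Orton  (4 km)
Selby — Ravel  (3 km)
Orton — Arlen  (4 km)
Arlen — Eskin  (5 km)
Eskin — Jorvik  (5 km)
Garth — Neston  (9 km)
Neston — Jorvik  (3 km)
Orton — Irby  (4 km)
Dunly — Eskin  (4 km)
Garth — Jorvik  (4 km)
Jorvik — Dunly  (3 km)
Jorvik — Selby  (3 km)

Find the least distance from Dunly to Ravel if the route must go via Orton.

Best Dunly to Orton: Dunly–Jorvik–Orton costing 7
Shortest Orton→Ravel: Orton–Garth–Ravel = 6
Total via Orton: 7 + 6 = 13 km.

13 km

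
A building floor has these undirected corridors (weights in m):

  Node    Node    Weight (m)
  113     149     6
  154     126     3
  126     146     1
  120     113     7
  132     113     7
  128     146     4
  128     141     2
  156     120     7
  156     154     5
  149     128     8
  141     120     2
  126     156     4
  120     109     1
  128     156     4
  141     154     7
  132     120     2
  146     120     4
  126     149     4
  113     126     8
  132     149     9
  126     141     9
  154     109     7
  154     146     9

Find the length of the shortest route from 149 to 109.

10 m

Enumerating some paths:
149 - 132 - 120 - 109: 9+2+1 = 12
149 - 126 - 146 - 120 - 109: 4+1+4+1 = 10
The minimum is 10 m via 149 - 126 - 146 - 120 - 109.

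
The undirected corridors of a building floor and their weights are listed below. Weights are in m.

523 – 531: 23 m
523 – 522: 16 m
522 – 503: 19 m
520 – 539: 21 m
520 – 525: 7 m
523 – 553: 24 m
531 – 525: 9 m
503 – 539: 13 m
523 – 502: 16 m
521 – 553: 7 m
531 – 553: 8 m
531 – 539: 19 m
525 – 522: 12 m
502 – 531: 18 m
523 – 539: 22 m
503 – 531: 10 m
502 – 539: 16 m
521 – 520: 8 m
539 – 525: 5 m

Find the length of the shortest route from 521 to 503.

Enumerating some paths:
521 - 553 - 531 - 503: 7+8+10 = 25
521 - 520 - 525 - 539 - 503: 8+7+5+13 = 33
Cheapest is 521 - 553 - 531 - 503 at 25 m.

25 m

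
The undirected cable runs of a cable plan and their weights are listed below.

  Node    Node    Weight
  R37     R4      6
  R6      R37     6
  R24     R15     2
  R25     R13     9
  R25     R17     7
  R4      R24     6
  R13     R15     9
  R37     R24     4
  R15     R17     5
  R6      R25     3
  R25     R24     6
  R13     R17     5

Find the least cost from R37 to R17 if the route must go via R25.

16

Shortest R37→R25: R37–R6–R25 = 9
Best R25 to R17: R25–R17 costing 7
Total via R25: 9 + 7 = 16.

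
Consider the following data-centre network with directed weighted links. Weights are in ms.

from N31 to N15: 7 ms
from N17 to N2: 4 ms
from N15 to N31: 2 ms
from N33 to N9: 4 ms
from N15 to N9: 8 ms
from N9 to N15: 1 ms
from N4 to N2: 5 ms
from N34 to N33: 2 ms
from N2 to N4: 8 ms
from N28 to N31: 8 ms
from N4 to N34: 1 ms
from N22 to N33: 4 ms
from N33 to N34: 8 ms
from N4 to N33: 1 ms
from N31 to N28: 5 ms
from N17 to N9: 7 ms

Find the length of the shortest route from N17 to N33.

13 ms

Shortest distances from N17:
N17: 0
N2: 4  (via N17)
N9: 7  (via N17)
N15: 8  (via N9)
N31: 10  (via N15)
N4: 12  (via N2)
N34: 13  (via N4)
N33: 13  (via N4)
Shortest route: N17 → N2 → N4 → N33 = 13 ms.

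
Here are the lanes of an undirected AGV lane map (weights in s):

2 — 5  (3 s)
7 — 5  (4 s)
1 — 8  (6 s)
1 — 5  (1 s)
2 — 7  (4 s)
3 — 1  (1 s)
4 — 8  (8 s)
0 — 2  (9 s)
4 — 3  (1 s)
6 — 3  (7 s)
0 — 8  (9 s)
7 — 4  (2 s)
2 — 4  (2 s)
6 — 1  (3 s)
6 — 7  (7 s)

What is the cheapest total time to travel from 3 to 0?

12 s

Enumerating some paths:
3 → 1 → 5 → 2 → 0: 1+1+3+9 = 14
3 → 4 → 2 → 0: 1+2+9 = 12
The minimum is 12 s via 3 → 4 → 2 → 0.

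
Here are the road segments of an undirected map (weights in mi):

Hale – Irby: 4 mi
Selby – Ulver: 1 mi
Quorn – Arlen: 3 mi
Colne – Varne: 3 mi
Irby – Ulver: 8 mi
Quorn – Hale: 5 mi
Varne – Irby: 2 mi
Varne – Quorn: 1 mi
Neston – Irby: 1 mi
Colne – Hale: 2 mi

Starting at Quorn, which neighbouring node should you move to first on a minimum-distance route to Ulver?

Candidate routes:
Quorn–Hale–Irby–Ulver: 5+4+8 = 17
Quorn–Varne–Colne–Hale–Irby–Ulver: 1+3+2+4+8 = 18
Quorn–Varne–Irby–Ulver: 1+2+8 = 11
Cheapest is Quorn–Varne–Irby–Ulver at 11 mi.
So from Quorn the first move is to Varne.

Varne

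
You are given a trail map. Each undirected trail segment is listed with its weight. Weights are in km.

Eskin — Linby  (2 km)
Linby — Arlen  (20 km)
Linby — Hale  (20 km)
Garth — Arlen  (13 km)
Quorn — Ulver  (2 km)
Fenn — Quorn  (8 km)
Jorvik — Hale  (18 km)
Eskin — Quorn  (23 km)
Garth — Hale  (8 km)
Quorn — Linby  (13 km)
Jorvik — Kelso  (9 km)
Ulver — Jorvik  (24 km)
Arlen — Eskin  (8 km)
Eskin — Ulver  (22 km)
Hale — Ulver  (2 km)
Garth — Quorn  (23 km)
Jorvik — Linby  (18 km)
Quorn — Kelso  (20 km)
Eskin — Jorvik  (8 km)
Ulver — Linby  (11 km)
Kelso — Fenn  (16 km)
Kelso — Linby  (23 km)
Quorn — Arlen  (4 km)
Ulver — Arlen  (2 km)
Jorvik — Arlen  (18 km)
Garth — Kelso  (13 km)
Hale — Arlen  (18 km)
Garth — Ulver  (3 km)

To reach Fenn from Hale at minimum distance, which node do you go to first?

Candidate routes:
Hale - Ulver - Quorn - Fenn: 2+2+8 = 12
Hale - Ulver - Arlen - Quorn - Fenn: 2+2+4+8 = 16
The minimum is 12 km via Hale - Ulver - Quorn - Fenn.
So from Hale the first move is to Ulver.

Ulver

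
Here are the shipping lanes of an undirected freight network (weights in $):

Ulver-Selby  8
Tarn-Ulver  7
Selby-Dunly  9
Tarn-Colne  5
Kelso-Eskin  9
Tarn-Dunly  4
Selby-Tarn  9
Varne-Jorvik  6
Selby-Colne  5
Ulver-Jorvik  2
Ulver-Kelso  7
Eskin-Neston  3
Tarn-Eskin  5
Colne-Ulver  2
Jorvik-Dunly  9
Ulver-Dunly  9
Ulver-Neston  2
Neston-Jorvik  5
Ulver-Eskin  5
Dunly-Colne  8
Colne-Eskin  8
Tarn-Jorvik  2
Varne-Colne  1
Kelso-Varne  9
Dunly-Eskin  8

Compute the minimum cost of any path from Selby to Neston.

Compare a few routes:
Selby–Colne–Ulver–Neston: 5+2+2 = 9
Selby–Ulver–Neston: 8+2 = 10
The minimum is $9 via Selby–Colne–Ulver–Neston.

$9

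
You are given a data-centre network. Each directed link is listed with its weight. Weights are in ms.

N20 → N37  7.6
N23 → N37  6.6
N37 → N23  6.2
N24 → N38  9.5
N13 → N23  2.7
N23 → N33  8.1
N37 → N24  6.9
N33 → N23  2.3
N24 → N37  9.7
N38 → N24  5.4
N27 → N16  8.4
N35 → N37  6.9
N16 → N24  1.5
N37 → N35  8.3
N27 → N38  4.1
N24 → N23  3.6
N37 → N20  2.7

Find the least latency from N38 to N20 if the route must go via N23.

Shortest N38→N23: N38 → N24 → N23 = 9
Shortest N23→N20: N23 → N37 → N20 = 9.3
Total via N23: 9 + 9.3 = 18.3 ms.

18.3 ms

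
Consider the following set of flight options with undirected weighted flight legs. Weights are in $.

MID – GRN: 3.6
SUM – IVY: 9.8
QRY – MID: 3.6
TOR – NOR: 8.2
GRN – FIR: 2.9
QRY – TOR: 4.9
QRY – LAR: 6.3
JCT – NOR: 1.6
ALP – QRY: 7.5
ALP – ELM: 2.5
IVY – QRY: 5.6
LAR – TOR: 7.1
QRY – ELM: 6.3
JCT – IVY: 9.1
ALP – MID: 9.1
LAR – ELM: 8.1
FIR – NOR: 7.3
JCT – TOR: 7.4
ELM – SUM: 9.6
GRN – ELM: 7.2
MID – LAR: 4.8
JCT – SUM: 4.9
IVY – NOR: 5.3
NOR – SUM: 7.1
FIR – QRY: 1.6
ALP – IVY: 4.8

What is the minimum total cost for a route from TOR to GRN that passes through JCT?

$19.2

Shortest TOR→JCT: TOR → JCT = 7.4
Best JCT to GRN: JCT → NOR → FIR → GRN costing 11.8
Total via JCT: 7.4 + 11.8 = $19.2.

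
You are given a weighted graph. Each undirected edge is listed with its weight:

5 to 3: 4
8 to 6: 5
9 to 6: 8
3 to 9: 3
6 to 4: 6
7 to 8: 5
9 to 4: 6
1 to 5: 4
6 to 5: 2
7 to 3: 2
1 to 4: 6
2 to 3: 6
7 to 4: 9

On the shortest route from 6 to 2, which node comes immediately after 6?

5

Enumerating some paths:
6 - 9 - 3 - 2: 8+3+6 = 17
6 - 5 - 3 - 2: 2+4+6 = 12
The minimum is 12 via 6 - 5 - 3 - 2.
So from 6 the first move is to 5.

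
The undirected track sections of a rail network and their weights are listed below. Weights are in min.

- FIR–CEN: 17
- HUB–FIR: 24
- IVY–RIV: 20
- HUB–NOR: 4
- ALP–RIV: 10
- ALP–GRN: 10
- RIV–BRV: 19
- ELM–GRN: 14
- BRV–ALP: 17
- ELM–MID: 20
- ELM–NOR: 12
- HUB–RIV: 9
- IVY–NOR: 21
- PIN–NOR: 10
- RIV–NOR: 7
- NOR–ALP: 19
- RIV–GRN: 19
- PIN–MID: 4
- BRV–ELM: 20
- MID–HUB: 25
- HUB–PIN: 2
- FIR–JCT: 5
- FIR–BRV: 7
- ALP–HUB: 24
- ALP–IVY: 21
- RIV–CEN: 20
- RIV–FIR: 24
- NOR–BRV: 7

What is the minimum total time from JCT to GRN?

Compare a few routes:
JCT - FIR - BRV - ALP - GRN: 5+7+17+10 = 39
JCT - FIR - BRV - NOR - RIV - GRN: 5+7+7+7+19 = 45
JCT - FIR - BRV - NOR - ELM - GRN: 5+7+7+12+14 = 45
Cheapest is JCT - FIR - BRV - ALP - GRN at 39 min.

39 min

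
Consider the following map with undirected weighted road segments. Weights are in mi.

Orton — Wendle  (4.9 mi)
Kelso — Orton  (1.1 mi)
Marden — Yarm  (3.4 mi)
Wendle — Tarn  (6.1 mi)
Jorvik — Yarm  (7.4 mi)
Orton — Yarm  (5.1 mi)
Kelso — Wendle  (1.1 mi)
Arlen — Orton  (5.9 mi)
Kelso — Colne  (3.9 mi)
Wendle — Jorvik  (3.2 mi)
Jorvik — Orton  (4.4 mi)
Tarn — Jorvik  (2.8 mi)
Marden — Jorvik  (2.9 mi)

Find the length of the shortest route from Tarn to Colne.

11 mi

Running Dijkstra from Tarn:
Tarn: 0
Jorvik: 2.8  (via Tarn)
Marden: 5.7  (via Jorvik)
Wendle: 6  (via Jorvik)
Kelso: 7.1  (via Wendle)
Orton: 7.2  (via Jorvik)
Yarm: 9.1  (via Marden)
Colne: 11  (via Kelso)
Shortest route: Tarn–Jorvik–Wendle–Kelso–Colne = 11 mi.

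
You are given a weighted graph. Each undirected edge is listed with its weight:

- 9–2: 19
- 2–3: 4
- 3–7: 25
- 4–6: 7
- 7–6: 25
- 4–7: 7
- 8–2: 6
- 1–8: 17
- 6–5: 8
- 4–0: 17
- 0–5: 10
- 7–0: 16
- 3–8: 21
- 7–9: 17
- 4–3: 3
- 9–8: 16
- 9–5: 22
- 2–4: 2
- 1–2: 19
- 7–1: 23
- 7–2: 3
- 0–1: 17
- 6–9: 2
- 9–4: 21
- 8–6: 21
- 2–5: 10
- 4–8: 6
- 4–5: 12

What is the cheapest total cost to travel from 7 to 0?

Compare a few routes:
7 → 4 → 0: 7+17 = 24
7 → 0: 16 = 16
7 → 2 → 4 → 0: 3+2+17 = 22
7 → 2 → 5 → 0: 3+10+10 = 23
Cheapest is 7 → 0 at 16.

16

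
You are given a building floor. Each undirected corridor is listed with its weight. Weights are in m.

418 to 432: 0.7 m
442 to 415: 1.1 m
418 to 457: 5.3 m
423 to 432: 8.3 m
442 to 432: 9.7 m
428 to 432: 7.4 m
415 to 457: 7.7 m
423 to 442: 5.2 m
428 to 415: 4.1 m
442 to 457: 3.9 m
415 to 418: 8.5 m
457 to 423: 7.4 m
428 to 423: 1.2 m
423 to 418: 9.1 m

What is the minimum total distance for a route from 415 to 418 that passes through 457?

10.3 m

Best 415 to 457: 415–442–457 costing 5
Shortest 457→418: 457–418 = 5.3
Total via 457: 5 + 5.3 = 10.3 m.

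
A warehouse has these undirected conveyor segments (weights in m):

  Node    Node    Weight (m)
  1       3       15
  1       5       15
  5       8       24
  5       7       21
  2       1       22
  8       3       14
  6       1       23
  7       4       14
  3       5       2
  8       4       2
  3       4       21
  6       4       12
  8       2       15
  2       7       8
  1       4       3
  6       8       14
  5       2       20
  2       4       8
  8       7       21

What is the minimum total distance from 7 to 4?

14 m

Enumerating some paths:
7 → 8 → 4: 21+2 = 23
7 → 4: 14 = 14
7 → 2 → 4: 8+8 = 16
The minimum is 14 m via 7 → 4.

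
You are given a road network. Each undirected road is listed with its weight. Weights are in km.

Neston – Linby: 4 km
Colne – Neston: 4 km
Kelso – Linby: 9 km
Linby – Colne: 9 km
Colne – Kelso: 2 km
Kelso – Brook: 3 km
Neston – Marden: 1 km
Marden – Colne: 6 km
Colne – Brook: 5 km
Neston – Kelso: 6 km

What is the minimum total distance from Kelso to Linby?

Candidate routes:
Kelso → Colne → Neston → Linby: 2+4+4 = 10
Kelso → Colne → Linby: 2+9 = 11
Kelso → Neston → Linby: 6+4 = 10
Kelso → Linby: 9 = 9
The minimum is 9 km via Kelso → Linby.

9 km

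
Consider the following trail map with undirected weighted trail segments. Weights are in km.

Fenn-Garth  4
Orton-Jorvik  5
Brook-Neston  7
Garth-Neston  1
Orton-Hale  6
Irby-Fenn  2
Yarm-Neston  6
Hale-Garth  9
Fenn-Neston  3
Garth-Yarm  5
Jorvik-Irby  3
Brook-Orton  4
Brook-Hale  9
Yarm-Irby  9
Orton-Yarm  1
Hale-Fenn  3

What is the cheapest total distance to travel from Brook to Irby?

Settle nodes by increasing distance from Brook:
Brook: 0
Orton: 4  (via Brook)
Yarm: 5  (via Orton)
Neston: 7  (via Brook)
Garth: 8  (via Neston)
Jorvik: 9  (via Orton)
Hale: 9  (via Brook)
Fenn: 10  (via Neston)
Irby: 12  (via Jorvik)
Shortest route: Brook–Orton–Jorvik–Irby = 12 km.

12 km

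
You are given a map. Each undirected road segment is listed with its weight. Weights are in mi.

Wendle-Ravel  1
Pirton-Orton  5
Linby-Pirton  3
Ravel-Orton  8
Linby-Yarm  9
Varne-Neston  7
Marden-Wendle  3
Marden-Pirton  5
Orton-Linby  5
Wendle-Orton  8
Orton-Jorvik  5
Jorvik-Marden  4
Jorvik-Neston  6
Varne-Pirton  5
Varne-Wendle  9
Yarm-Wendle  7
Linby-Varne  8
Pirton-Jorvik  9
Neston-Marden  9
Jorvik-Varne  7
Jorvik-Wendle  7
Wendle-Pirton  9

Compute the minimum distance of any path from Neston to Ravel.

Settle nodes by increasing distance from Neston:
Neston: 0
Jorvik: 6  (via Neston)
Varne: 7  (via Neston)
Marden: 9  (via Neston)
Orton: 11  (via Jorvik)
Pirton: 12  (via Varne)
Wendle: 12  (via Marden)
Ravel: 13  (via Wendle)
Shortest route: Neston → Marden → Wendle → Ravel = 13 mi.

13 mi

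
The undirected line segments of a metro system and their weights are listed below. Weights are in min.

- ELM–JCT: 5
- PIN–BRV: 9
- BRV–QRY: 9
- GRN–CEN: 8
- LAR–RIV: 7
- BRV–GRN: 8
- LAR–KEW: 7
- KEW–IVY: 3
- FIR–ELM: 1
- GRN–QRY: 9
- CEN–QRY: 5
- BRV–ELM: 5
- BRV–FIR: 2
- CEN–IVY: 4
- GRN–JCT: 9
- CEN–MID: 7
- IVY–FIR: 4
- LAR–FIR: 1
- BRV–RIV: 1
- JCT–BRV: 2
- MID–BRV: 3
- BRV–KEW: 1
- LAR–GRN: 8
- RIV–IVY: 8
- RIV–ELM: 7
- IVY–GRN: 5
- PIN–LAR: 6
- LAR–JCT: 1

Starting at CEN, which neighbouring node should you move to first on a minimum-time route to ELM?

Candidate routes:
CEN - IVY - FIR - ELM: 4+4+1 = 9
CEN - IVY - KEW - BRV - FIR - ELM: 4+3+1+2+1 = 11
CEN - IVY - KEW - BRV - ELM: 4+3+1+5 = 13
CEN - IVY - KEW - BRV - JCT - LAR - FIR - ELM: 4+3+1+2+1+1+1 = 13
Cheapest is CEN - IVY - FIR - ELM at 9 min.
So from CEN the first move is to IVY.

IVY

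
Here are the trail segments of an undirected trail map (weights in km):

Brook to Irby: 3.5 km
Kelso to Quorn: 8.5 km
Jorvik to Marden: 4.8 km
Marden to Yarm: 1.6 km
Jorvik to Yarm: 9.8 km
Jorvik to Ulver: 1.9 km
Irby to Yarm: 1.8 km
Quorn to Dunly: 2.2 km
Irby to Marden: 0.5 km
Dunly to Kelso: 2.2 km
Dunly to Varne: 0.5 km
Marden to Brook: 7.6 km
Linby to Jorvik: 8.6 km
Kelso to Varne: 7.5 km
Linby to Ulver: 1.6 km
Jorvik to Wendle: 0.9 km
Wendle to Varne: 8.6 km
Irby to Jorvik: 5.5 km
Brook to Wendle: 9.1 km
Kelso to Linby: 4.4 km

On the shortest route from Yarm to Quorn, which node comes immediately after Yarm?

Marden

Compare a few routes:
Yarm–Marden–Jorvik–Ulver–Linby–Kelso–Dunly–Quorn: 1.6+4.8+1.9+1.6+4.4+2.2+2.2 = 18.7
Yarm–Irby–Marden–Jorvik–Wendle–Varne–Dunly–Quorn: 1.8+0.5+4.8+0.9+8.6+0.5+2.2 = 19.3
Yarm–Irby–Marden–Jorvik–Ulver–Linby–Kelso–Dunly–Quorn: 1.8+0.5+4.8+1.9+1.6+4.4+2.2+2.2 = 19.4
Yarm–Marden–Jorvik–Wendle–Varne–Dunly–Quorn: 1.6+4.8+0.9+8.6+0.5+2.2 = 18.6
The minimum is 18.6 km via Yarm–Marden–Jorvik–Wendle–Varne–Dunly–Quorn.
So from Yarm the first move is to Marden.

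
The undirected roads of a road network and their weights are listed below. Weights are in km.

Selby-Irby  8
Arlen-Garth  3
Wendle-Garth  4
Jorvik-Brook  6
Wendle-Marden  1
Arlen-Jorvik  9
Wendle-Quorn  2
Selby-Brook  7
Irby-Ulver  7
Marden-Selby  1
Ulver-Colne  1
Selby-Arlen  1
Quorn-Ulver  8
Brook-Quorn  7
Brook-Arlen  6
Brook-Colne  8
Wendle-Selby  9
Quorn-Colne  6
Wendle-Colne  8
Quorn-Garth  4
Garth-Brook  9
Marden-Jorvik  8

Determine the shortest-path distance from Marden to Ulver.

10 km

Running Dijkstra from Marden:
Marden: 0
Wendle: 1  (via Marden)
Selby: 1  (via Marden)
Arlen: 2  (via Selby)
Quorn: 3  (via Wendle)
Garth: 5  (via Wendle)
Brook: 8  (via Selby)
Jorvik: 8  (via Marden)
Colne: 9  (via Wendle)
Irby: 9  (via Selby)
Ulver: 10  (via Colne)
Shortest route: Marden–Wendle–Colne–Ulver = 10 km.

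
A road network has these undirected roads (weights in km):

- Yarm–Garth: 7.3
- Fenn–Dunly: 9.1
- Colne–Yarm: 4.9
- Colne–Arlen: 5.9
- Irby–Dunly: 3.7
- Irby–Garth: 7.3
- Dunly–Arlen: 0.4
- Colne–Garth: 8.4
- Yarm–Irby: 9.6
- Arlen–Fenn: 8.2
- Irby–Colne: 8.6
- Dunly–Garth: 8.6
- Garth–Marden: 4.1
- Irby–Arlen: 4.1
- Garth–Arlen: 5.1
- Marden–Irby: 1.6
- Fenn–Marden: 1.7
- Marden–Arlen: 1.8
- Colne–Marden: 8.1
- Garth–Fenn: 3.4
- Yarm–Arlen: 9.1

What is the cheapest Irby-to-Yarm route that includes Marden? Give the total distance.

Shortest Irby→Marden: Irby–Marden = 1.6
Best Marden to Yarm: Marden–Arlen–Yarm costing 10.9
Total via Marden: 1.6 + 10.9 = 12.5 km.

12.5 km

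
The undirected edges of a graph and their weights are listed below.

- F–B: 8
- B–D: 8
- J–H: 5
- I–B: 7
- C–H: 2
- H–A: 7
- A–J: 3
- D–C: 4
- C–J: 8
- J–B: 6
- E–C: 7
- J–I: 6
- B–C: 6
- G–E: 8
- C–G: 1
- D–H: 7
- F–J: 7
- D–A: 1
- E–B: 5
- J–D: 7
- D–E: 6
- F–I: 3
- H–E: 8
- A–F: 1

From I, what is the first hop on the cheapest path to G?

Compare a few routes:
I - J - H - C - G: 6+5+2+1 = 14
I - F - A - H - C - G: 3+1+7+2+1 = 14
I - F - A - D - C - G: 3+1+1+4+1 = 10
The minimum is 10 via I - F - A - D - C - G.
So from I the first move is to F.

F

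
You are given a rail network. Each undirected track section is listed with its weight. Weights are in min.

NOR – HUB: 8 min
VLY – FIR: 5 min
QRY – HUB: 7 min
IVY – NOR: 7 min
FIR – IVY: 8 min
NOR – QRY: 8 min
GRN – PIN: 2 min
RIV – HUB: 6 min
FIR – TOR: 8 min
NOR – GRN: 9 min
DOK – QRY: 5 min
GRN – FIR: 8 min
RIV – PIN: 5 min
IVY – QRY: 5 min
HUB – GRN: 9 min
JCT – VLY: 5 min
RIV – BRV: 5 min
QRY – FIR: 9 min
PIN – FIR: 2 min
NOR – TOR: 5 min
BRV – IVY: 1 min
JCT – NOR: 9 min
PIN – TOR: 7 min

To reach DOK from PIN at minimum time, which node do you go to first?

Compare a few routes:
PIN–FIR–IVY–QRY–DOK: 2+8+5+5 = 20
PIN–FIR–QRY–DOK: 2+9+5 = 16
Cheapest is PIN–FIR–QRY–DOK at 16 min.
So from PIN the first move is to FIR.

FIR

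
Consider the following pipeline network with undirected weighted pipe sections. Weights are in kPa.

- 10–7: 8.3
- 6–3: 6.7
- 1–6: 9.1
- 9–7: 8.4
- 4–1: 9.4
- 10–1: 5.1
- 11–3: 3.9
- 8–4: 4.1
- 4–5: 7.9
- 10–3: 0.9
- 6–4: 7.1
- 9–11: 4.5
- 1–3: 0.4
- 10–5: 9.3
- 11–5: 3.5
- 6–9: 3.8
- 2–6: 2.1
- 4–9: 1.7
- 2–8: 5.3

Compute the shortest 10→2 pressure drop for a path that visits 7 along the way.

22.6 kPa

Shortest 10→7: 10–7 = 8.3
Best 7 to 2: 7–9–6–2 costing 14.3
Total via 7: 8.3 + 14.3 = 22.6 kPa.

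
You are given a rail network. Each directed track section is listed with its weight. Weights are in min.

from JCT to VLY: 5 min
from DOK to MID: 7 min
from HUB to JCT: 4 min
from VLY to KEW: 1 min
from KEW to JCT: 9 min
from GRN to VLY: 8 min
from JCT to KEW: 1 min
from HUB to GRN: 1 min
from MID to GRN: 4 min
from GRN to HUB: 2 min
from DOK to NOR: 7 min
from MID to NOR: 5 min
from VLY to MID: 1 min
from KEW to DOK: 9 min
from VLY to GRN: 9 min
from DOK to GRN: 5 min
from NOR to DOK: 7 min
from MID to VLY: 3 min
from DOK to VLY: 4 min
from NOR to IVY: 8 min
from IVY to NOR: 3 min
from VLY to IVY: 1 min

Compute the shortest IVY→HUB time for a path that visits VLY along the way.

21 min

Shortest IVY→VLY: IVY → NOR → DOK → VLY = 14
Shortest VLY→HUB: VLY → MID → GRN → HUB = 7
Total via VLY: 14 + 7 = 21 min.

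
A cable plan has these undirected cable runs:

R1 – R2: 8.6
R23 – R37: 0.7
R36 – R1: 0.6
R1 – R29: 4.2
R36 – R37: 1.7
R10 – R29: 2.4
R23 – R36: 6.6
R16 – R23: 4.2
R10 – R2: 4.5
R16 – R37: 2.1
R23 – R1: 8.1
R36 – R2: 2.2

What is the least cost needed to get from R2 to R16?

Enumerating some paths:
R2 → R36 → R37 → R23 → R16: 2.2+1.7+0.7+4.2 = 8.8
R2 → R36 → R37 → R16: 2.2+1.7+2.1 = 6
Cheapest is R2 → R36 → R37 → R16 at 6.

6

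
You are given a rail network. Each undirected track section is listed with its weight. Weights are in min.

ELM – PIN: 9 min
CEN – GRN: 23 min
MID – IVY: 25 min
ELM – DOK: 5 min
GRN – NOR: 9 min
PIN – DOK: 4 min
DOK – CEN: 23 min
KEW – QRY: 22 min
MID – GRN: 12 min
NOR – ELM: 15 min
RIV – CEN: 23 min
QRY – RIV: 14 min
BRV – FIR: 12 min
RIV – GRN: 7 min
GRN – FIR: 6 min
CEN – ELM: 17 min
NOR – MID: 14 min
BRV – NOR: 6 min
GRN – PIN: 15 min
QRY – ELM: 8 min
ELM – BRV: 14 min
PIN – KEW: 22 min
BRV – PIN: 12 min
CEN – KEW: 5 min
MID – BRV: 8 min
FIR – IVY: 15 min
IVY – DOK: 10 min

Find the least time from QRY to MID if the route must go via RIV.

33 min

Shortest QRY→RIV: QRY → RIV = 14
Best RIV to MID: RIV → GRN → MID costing 19
Total via RIV: 14 + 19 = 33 min.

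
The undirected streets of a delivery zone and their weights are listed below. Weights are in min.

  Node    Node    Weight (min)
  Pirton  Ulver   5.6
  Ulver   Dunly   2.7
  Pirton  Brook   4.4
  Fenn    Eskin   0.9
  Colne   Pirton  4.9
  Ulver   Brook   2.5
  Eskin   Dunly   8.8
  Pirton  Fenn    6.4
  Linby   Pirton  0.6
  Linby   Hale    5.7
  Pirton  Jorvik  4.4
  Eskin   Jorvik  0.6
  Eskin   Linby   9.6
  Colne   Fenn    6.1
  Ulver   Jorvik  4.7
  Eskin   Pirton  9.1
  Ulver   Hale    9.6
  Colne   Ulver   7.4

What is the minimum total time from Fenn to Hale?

Enumerating some paths:
Fenn–Eskin–Jorvik–Ulver–Hale: 0.9+0.6+4.7+9.6 = 15.8
Fenn–Eskin–Jorvik–Pirton–Linby–Hale: 0.9+0.6+4.4+0.6+5.7 = 12.2
Fenn–Pirton–Linby–Hale: 6.4+0.6+5.7 = 12.7
Fenn–Eskin–Linby–Hale: 0.9+9.6+5.7 = 16.2
Cheapest is Fenn–Eskin–Jorvik–Pirton–Linby–Hale at 12.2 min.

12.2 min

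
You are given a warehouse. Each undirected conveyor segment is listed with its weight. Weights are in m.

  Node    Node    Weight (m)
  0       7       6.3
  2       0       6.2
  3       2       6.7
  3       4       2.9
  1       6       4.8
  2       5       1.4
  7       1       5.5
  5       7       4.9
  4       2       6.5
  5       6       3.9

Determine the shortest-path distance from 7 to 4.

Candidate routes:
7 - 5 - 2 - 3 - 4: 4.9+1.4+6.7+2.9 = 15.9
7 - 0 - 2 - 4: 6.3+6.2+6.5 = 19
7 - 1 - 6 - 5 - 2 - 4: 5.5+4.8+3.9+1.4+6.5 = 22.1
7 - 5 - 2 - 4: 4.9+1.4+6.5 = 12.8
The minimum is 12.8 m via 7 - 5 - 2 - 4.

12.8 m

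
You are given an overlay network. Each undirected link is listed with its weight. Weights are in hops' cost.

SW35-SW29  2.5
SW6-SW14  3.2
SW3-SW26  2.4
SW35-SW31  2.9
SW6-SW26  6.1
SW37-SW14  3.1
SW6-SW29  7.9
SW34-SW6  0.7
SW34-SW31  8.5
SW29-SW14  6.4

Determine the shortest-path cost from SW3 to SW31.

Settle nodes by increasing distance from SW3:
SW3: 0
SW26: 2.4  (via SW3)
SW6: 8.5  (via SW26)
SW34: 9.2  (via SW6)
SW14: 11.7  (via SW6)
SW37: 14.8  (via SW14)
SW29: 16.4  (via SW6)
SW31: 17.7  (via SW34)
Shortest route: SW3 → SW26 → SW6 → SW34 → SW31 = 17.7 hops' cost.

17.7 hops' cost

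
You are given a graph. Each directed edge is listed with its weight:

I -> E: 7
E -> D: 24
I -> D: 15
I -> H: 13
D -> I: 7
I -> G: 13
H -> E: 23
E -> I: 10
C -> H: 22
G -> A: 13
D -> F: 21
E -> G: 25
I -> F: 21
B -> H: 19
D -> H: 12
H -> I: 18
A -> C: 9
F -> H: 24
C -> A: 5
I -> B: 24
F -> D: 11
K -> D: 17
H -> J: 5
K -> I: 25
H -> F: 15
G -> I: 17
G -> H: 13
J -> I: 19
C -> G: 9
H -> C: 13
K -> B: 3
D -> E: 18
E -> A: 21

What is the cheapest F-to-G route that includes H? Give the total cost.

45

Shortest F→H: F–D–H = 23
Shortest H→G: H–C–G = 22
Total via H: 23 + 22 = 45.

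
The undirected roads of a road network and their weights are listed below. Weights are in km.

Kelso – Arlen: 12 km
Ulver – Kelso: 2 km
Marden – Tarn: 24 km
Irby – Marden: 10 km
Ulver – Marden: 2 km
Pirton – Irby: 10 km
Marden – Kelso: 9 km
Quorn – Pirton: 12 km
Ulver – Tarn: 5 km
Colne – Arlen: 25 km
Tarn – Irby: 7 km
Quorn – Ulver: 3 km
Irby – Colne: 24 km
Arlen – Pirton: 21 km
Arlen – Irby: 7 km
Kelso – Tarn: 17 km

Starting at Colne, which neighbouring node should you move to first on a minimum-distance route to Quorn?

Irby

Compare a few routes:
Colne–Irby–Pirton–Quorn: 24+10+12 = 46
Colne–Arlen–Kelso–Ulver–Quorn: 25+12+2+3 = 42
Colne–Irby–Tarn–Ulver–Quorn: 24+7+5+3 = 39
The minimum is 39 km via Colne–Irby–Tarn–Ulver–Quorn.
So from Colne the first move is to Irby.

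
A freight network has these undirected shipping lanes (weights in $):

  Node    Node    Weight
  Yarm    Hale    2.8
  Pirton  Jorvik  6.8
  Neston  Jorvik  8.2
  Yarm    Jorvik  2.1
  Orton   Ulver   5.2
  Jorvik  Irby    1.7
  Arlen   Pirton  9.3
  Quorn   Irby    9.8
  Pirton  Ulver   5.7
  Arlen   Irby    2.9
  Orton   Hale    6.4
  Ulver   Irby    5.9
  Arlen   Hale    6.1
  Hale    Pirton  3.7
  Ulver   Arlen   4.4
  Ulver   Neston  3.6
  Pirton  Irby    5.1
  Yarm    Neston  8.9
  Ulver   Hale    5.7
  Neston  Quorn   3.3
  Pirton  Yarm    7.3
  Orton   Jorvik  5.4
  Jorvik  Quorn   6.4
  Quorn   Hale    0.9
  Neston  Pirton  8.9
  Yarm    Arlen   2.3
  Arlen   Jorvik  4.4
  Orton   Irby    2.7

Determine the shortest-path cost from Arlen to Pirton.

$8

Shortest distances from Arlen:
Arlen: 0
Yarm: 2.3  (via Arlen)
Irby: 2.9  (via Arlen)
Ulver: 4.4  (via Arlen)
Jorvik: 4.4  (via Arlen)
Hale: 5.1  (via Yarm)
Orton: 5.6  (via Irby)
Quorn: 6  (via Hale)
Pirton: 8  (via Irby)
Shortest route: Arlen–Irby–Pirton = $8.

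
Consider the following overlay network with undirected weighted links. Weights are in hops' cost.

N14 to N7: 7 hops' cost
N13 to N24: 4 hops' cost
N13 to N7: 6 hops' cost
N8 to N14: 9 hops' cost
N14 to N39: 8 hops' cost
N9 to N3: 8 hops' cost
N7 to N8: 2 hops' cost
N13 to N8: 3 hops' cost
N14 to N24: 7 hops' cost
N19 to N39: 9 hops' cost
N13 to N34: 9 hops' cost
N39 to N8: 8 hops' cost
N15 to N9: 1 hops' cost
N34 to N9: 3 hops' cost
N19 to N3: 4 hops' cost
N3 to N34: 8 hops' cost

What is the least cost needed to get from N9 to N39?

21 hops' cost

Enumerating some paths:
N9 - N34 - N3 - N19 - N39: 3+8+4+9 = 24
N9 - N3 - N19 - N39: 8+4+9 = 21
N9 - N34 - N13 - N8 - N39: 3+9+3+8 = 23
The minimum is 21 hops' cost via N9 - N3 - N19 - N39.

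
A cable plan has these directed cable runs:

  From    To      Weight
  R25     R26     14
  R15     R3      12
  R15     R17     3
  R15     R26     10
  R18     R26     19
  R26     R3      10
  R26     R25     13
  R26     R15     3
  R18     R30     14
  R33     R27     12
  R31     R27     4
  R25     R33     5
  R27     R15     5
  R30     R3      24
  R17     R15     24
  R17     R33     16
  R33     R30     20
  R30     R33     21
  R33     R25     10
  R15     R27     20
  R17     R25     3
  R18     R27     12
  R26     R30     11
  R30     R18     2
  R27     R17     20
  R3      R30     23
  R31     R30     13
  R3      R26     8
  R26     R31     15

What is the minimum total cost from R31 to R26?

Candidate routes:
R31–R27–R15–R26: 4+5+10 = 19
R31–R27–R15–R17–R25–R26: 4+5+3+3+14 = 29
R31–R27–R15–R3–R26: 4+5+12+8 = 29
Cheapest is R31–R27–R15–R26 at 19.

19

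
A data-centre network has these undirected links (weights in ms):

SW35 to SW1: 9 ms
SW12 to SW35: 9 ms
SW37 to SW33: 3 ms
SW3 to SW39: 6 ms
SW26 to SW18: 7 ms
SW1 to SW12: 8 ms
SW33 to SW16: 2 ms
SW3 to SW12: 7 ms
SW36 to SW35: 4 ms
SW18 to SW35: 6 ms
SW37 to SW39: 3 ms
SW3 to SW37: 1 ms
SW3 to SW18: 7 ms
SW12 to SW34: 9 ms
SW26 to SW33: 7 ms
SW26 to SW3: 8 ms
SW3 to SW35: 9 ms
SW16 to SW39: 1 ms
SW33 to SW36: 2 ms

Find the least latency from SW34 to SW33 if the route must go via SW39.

Best SW34 to SW39: SW34–SW12–SW3–SW37–SW39 costing 20
Best SW39 to SW33: SW39–SW16–SW33 costing 3
Total via SW39: 20 + 3 = 23 ms.

23 ms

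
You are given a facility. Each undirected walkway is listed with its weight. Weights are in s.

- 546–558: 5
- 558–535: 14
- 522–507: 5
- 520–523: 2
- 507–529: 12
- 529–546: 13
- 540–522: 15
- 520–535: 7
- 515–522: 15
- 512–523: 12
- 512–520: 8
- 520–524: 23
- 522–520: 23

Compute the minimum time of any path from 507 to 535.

35 s

Candidate routes:
507 - 522 - 520 - 535: 5+23+7 = 35
507 - 529 - 546 - 558 - 535: 12+13+5+14 = 44
The minimum is 35 s via 507 - 522 - 520 - 535.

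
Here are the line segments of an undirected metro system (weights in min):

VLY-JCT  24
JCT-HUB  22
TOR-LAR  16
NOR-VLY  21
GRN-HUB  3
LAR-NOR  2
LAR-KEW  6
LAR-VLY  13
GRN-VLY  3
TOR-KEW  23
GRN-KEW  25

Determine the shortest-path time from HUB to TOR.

Shortest distances from HUB:
HUB: 0
GRN: 3  (via HUB)
VLY: 6  (via GRN)
LAR: 19  (via VLY)
NOR: 21  (via LAR)
JCT: 22  (via HUB)
KEW: 25  (via LAR)
TOR: 35  (via LAR)
Shortest route: HUB–GRN–VLY–LAR–TOR = 35 min.

35 min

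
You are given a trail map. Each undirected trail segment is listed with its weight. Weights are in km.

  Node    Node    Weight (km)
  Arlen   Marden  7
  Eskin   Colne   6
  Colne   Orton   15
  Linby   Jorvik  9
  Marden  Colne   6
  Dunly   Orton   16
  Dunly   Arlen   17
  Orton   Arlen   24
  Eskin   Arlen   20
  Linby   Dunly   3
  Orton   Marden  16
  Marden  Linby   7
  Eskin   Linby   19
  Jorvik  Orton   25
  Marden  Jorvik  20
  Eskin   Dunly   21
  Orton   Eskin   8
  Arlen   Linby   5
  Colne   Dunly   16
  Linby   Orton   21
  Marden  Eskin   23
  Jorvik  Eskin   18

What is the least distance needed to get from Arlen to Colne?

13 km

Candidate routes:
Arlen–Linby–Dunly–Colne: 5+3+16 = 24
Arlen–Marden–Colne: 7+6 = 13
Arlen–Linby–Marden–Colne: 5+7+6 = 18
Cheapest is Arlen–Marden–Colne at 13 km.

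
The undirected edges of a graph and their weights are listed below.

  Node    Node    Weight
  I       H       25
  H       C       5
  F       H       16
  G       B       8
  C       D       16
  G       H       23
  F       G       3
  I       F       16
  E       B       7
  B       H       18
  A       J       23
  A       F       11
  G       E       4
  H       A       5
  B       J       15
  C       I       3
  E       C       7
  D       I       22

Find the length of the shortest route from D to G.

27

Candidate routes:
D–C–I–F–G: 16+3+16+3 = 38
D–C–E–G: 16+7+4 = 27
D–I–C–E–G: 22+3+7+4 = 36
D–C–E–B–G: 16+7+7+8 = 38
Cheapest is D–C–E–G at 27.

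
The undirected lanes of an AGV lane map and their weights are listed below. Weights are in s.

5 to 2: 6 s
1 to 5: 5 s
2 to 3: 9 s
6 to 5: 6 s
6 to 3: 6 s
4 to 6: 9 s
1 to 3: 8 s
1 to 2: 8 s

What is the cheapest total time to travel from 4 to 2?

Candidate routes:
4–6–5–2: 9+6+6 = 21
4–6–3–2: 9+6+9 = 24
4–6–5–1–2: 9+6+5+8 = 28
Cheapest is 4–6–5–2 at 21 s.

21 s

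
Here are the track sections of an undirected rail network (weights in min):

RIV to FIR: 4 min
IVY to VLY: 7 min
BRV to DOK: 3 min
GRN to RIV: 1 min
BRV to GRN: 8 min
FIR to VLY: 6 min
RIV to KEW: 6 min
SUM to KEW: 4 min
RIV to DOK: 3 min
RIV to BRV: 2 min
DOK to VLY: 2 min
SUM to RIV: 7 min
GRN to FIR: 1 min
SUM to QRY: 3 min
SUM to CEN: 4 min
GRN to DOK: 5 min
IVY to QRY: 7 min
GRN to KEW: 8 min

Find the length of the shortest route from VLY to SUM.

Running Dijkstra from VLY:
VLY: 0
DOK: 2  (via VLY)
RIV: 5  (via DOK)
BRV: 5  (via DOK)
FIR: 6  (via VLY)
GRN: 6  (via RIV)
IVY: 7  (via VLY)
KEW: 11  (via RIV)
SUM: 12  (via RIV)
Shortest route: VLY → DOK → RIV → SUM = 12 min.

12 min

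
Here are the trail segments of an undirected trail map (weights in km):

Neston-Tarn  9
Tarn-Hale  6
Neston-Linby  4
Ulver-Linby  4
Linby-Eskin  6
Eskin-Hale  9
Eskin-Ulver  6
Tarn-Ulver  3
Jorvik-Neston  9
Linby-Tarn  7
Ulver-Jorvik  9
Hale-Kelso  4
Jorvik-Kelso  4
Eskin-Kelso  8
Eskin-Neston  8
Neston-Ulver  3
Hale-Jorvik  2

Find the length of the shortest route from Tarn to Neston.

6 km

Compare a few routes:
Tarn → Linby → Neston: 7+4 = 11
Tarn → Ulver → Linby → Neston: 3+4+4 = 11
Tarn → Ulver → Neston: 3+3 = 6
Tarn → Neston: 9 = 9
The minimum is 6 km via Tarn → Ulver → Neston.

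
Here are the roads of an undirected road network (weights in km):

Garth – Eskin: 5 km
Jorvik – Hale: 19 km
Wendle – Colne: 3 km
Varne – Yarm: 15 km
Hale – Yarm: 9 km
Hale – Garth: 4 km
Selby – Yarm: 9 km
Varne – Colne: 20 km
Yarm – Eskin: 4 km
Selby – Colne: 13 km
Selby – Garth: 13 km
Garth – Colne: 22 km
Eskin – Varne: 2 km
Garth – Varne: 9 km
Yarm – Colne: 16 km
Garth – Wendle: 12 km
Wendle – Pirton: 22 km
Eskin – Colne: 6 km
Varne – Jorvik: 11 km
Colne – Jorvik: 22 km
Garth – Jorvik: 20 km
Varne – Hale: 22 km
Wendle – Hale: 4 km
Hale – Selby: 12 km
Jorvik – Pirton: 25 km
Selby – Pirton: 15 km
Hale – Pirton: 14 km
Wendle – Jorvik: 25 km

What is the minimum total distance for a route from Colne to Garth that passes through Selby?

Best Colne to Selby: Colne–Selby costing 13
Shortest Selby→Garth: Selby–Garth = 13
Total via Selby: 13 + 13 = 26 km.

26 km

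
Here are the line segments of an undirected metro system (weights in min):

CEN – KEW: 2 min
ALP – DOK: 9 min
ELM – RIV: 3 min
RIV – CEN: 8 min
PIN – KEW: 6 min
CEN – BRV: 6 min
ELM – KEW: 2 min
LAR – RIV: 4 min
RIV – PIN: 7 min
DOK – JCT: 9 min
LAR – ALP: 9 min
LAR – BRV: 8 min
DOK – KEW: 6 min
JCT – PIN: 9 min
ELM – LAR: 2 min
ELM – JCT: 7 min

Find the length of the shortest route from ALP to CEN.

15 min

Enumerating some paths:
ALP - DOK - KEW - CEN: 9+6+2 = 17
ALP - LAR - ELM - KEW - CEN: 9+2+2+2 = 15
ALP - LAR - RIV - CEN: 9+4+8 = 21
ALP - LAR - RIV - ELM - KEW - CEN: 9+4+3+2+2 = 20
Cheapest is ALP - LAR - ELM - KEW - CEN at 15 min.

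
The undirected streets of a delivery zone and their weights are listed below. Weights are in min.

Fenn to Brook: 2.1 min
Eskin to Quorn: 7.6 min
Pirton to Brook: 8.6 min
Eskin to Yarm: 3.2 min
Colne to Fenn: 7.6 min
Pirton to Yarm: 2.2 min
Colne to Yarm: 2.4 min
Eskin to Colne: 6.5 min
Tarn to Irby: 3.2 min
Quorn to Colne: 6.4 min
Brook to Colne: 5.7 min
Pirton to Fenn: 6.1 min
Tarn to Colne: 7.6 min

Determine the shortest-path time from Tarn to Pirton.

Shortest distances from Tarn:
Tarn: 0
Irby: 3.2  (via Tarn)
Colne: 7.6  (via Tarn)
Yarm: 10  (via Colne)
Pirton: 12.2  (via Yarm)
Shortest route: Tarn → Colne → Yarm → Pirton = 12.2 min.

12.2 min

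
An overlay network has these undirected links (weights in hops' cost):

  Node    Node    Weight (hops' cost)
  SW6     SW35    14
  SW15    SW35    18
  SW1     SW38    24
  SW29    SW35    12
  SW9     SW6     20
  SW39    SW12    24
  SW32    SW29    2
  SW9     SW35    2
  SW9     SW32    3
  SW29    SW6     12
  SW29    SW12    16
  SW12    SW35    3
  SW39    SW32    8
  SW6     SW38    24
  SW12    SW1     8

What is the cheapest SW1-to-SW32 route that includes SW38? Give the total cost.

Shortest SW1→SW38: SW1 → SW38 = 24
Shortest SW38→SW32: SW38 → SW6 → SW29 → SW32 = 38
Total via SW38: 24 + 38 = 62 hops' cost.

62 hops' cost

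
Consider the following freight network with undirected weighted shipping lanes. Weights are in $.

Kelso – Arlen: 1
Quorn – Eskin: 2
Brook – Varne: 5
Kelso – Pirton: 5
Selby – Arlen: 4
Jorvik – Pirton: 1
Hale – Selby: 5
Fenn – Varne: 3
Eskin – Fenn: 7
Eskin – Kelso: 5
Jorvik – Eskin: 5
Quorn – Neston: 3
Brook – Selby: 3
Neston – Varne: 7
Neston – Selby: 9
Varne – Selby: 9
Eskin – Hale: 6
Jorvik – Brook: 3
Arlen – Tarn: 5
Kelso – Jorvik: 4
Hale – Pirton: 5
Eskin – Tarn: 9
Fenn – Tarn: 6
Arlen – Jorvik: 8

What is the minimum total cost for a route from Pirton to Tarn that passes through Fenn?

$18

Best Pirton to Fenn: Pirton–Jorvik–Brook–Varne–Fenn costing 12
Best Fenn to Tarn: Fenn–Tarn costing 6
Total via Fenn: 12 + 6 = $18.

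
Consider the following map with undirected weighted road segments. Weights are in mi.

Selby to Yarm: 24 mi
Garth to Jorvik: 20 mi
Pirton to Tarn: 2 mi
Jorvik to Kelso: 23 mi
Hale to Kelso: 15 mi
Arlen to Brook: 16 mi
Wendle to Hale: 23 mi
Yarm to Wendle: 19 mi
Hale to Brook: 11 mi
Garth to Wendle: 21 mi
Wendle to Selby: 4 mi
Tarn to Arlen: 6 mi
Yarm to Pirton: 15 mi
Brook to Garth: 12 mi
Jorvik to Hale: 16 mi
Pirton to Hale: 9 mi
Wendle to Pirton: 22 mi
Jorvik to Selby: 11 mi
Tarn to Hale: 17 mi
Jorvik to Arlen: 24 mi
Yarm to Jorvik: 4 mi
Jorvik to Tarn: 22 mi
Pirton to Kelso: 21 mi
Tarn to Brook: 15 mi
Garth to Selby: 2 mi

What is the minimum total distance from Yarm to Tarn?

Candidate routes:
Yarm–Jorvik–Tarn: 4+22 = 26
Yarm–Pirton–Tarn: 15+2 = 17
The minimum is 17 mi via Yarm–Pirton–Tarn.

17 mi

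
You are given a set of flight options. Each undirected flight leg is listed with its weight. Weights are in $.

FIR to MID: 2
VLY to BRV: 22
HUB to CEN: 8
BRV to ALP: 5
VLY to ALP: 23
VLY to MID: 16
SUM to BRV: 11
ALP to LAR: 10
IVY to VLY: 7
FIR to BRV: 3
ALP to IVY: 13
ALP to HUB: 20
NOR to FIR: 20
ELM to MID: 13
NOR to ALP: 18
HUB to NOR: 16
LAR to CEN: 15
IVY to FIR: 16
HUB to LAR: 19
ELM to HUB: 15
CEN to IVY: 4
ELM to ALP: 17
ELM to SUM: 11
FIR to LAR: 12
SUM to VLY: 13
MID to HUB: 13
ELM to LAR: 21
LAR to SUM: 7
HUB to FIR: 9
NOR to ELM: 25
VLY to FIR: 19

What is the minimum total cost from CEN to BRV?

$20

Running Dijkstra from CEN:
CEN: 0
IVY: 4  (via CEN)
HUB: 8  (via CEN)
VLY: 11  (via IVY)
LAR: 15  (via CEN)
FIR: 17  (via HUB)
ALP: 17  (via IVY)
MID: 19  (via FIR)
BRV: 20  (via FIR)
Shortest route: CEN–HUB–FIR–BRV = $20.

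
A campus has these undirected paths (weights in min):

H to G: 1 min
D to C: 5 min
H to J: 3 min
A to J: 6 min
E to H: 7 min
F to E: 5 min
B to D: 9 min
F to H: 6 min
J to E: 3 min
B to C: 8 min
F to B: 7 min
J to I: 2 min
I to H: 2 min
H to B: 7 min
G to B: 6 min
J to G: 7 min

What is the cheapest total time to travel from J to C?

18 min

Shortest distances from J:
J: 0
I: 2  (via J)
E: 3  (via J)
H: 3  (via J)
G: 4  (via H)
A: 6  (via J)
F: 8  (via E)
B: 10  (via H)
C: 18  (via B)
Shortest route: J → H → B → C = 18 min.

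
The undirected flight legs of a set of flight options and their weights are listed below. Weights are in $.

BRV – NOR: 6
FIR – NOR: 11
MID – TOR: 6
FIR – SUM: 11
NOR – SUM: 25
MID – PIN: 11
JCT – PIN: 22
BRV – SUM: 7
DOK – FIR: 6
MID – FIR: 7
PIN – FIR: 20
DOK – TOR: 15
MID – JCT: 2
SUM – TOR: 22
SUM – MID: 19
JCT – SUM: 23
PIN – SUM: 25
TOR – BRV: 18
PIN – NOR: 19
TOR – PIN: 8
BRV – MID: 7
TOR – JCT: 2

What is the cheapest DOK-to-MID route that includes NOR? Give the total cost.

Best DOK to NOR: DOK → FIR → NOR costing 17
Best NOR to MID: NOR → BRV → MID costing 13
Total via NOR: 17 + 13 = $30.

$30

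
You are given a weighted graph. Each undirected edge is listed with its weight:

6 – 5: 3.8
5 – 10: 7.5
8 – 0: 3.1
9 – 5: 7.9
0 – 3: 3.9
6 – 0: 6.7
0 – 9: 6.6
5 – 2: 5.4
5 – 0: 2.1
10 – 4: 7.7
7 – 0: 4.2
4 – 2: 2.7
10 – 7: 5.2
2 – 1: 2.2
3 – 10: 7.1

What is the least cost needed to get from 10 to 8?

Enumerating some paths:
10 - 5 - 0 - 8: 7.5+2.1+3.1 = 12.7
10 - 4 - 2 - 5 - 0 - 8: 7.7+2.7+5.4+2.1+3.1 = 21
10 - 7 - 0 - 8: 5.2+4.2+3.1 = 12.5
10 - 3 - 0 - 8: 7.1+3.9+3.1 = 14.1
Cheapest is 10 - 7 - 0 - 8 at 12.5.

12.5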